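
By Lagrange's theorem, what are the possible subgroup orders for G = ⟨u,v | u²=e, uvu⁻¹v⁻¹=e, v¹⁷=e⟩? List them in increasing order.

|G| = 34 = 2 · 17. By Lagrange's theorem the order of any subgroup divides 34; the divisors of 34 are 1, 2, 17, 34.

Answer: 1, 2, 17, 34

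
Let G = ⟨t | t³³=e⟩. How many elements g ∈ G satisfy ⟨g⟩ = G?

G is cyclic of order 33. An element generates G iff its order is 33, and a cyclic group of order 33 has exactly φ(33) = 20 such elements.

Answer: 20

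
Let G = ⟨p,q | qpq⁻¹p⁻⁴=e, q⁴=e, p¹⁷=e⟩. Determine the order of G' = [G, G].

G' = [G, G] is generated by all commutators. The generator-pair commutators are: [p, q] = p¹⁴.
The subgroup they normally generate is {e, p, p², p³, p⁴, p⁵, p⁶, p⁷, p⁸, p⁹, p¹⁰, p¹¹, p¹², p¹³, p¹⁴, p¹⁵, p¹⁶}, of order 17.
Check: |G/G'| = 68/17 = 4 is the order of the abelianisation.

Answer: 17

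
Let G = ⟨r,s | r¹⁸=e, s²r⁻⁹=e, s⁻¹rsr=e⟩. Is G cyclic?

Every cyclic group is abelian. But r·s = rs while s·r = r⁸s⁻¹, so r·s ≠ s·r and G is not abelian. Hence G is not cyclic.

Answer: No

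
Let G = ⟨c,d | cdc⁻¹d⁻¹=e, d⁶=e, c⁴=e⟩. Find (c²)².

Compute successive powers of (c²), reducing at each step:
  (c²)²: (c²) · c² = e

Answer: e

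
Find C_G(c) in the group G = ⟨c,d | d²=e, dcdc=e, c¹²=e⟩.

⟨c⟩ ⊆ C_G(c) since powers of c commute with c; so |C_G(c)| ≥ |⟨c⟩| = 12.
By orbit–stabilizer, |C_G(c)| = |G| / |conj. class of c| = 24 / 2 = 12.
The 12 elements commuting with c are {e, c, c², c³, c⁴, c⁵, c⁶, c⁷, c⁸, c⁹, c¹⁰, c¹¹}.

Answer: {e, c, c², c³, c⁴, c⁵, c⁶, c⁷, c⁸, c⁹, c¹⁰, c¹¹}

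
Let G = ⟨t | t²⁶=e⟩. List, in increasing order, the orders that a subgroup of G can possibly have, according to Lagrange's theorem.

|G| = 26 = 2 · 13. By Lagrange's theorem the order of any subgroup divides 26; the divisors of 26 are 1, 2, 13, 26.

Answer: 1, 2, 13, 26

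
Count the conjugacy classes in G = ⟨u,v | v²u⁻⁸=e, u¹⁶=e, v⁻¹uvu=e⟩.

The conjugacy classes (representative and size) are:
  [e] (size 1), [u] (size 2), [u¹⁴] (size 2), [u³] (size 2), [u¹²] (size 2), [u⁵] (size 2), [u¹⁰] (size 2), [u⁷] (size 2), [u⁸] (size 1), [u⁶v] (size 8), [u³v⁻¹] (size 8).
Class equation: 1 + 2 + 2 + 2 + 2 + 2 + 2 + 2 + 1 + 8 + 8 = 32 = |G|. So G has 11 conjugacy classes.

Answer: 11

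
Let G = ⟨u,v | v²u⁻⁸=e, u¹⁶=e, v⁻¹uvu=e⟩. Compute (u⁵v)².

Compute successive powers of (u⁵v), reducing at each step:
  (u⁵v)²: (u⁵v) · u⁵ = v;   v · v = u⁸

Answer: u⁸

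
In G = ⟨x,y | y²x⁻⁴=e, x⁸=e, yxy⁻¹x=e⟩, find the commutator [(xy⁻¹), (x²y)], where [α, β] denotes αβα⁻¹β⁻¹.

[(xy⁻¹), (x²y)] = (xy⁻¹)·(x²y)·(xy⁻¹)⁻¹·(x²y)⁻¹.
  (xy⁻¹) · (x²y) = x⁷
  (x⁷) · (xy) = y
  y · (x²y⁻¹) = x⁶

Answer: x⁶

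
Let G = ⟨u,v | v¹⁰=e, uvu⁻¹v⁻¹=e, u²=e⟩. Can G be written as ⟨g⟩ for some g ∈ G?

|G| = 20, but the maximum element order in G is 10 < 20. No single element generates all of G, so G is not cyclic.

Answer: No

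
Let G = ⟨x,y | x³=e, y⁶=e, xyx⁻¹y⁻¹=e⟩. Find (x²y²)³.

Compute successive powers of (x²y²), reducing at each step:
  (x²y²)²: (x²y²) · x² = xy²;   (xy²) · y² = xy⁴
  (x²y²)³: (xy⁴) · x² = y⁴;   (y⁴) · y² = e

Answer: e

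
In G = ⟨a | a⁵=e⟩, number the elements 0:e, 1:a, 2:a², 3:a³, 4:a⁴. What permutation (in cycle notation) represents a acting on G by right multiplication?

(0 1 2 3 4)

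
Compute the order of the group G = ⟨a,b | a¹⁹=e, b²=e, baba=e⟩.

Enumerate words in the generators, reducing via the relations: the distinct elements are
  {a, b, e, ab, a², a³, a⁴, a⁵, a⁶, a⁷, a⁸, a⁹, a²b, a³b, a¹², a¹³, a¹¹, a¹⁰, a¹⁴, a¹⁵, a¹⁶, a¹⁷, a¹⁸, a⁴b, a⁵b, a⁶b, a⁷b, a⁸b, a⁹b, a¹²b, a¹³b, a¹¹b, a¹⁰b, a¹⁴b, a¹⁵b, a¹⁶b, a¹⁷b, a¹⁸b}.
No further products give new elements, so |G| = 38.

Answer: 38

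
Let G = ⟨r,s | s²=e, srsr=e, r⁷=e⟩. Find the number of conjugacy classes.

The conjugacy classes (representative and size) are:
  [e] (size 1), [r⁶] (size 2), [r⁵] (size 2), [r⁴] (size 2), [rs] (size 7).
Class equation: 1 + 2 + 2 + 2 + 7 = 14 = |G|. So G has 5 conjugacy classes.

Answer: 5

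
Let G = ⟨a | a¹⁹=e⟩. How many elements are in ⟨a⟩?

|⟨a⟩| equals the order of a. Compute successive powers until reaching e:
  a¹ = a, a² = a², a³ = a³, a⁴ = a⁴, a⁵ = a⁵, a⁶ = a⁶, a⁷ = a⁷, a⁸ = a⁸, a⁹ = a⁹, a¹⁰ = a¹⁰, a¹¹ = a¹¹, a¹² = a¹², a¹³ = a¹³, a¹⁴ = a¹⁴, a¹⁵ = a¹⁵, a¹⁶ = a¹⁶, a¹⁷ = a¹⁷, a¹⁸ = a¹⁸, a¹⁹ = e.
The smallest positive k with aᵏ = e is 19, so |⟨a⟩| = 19.

Answer: 19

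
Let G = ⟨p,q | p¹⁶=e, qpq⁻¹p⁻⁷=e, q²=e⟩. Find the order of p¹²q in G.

Compute successive powers until reaching e:
  (p¹²q)¹ = p¹²q, (p¹²q)² = e.
The smallest positive k with (p¹²q)ᵏ = e is 2.

Answer: 2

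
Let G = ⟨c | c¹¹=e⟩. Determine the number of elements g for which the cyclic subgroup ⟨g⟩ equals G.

G is cyclic of order 11. An element generates G iff its order is 11, and a cyclic group of order 11 has exactly φ(11) = 10 such elements.

Answer: 10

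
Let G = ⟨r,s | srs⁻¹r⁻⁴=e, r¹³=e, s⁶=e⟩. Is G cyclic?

Every cyclic group is abelian. But r·s = rs while s·r = r⁴s, so r·s ≠ s·r and G is not abelian. Hence G is not cyclic.

Answer: No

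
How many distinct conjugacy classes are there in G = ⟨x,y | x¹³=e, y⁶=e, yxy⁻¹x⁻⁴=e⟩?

The conjugacy classes (representative and size) are:
  [e] (size 1), [x⁴] (size 6), [x¹¹] (size 6), [x⁷y] (size 13), [x⁸y²] (size 13), [x¹²y³] (size 13), [x⁵y⁴] (size 13), [x¹¹y⁵] (size 13).
Class equation: 1 + 6 + 6 + 13 + 13 + 13 + 13 + 13 = 78 = |G|. So G has 8 conjugacy classes.

Answer: 8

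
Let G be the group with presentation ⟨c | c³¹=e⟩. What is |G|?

G is generated by a single element, so G is cyclic. The relator gives c³¹ = e and no smaller power is forced to be e, so the 31 powers {c, e, c², c³, c⁴, c⁵, c⁶, c⁷, c⁸, c⁹, c²², c²³, c²¹, c²⁰, c²⁴, c²⁵, c²⁶, c²⁷, c²⁸, c²⁹, c³⁰, c¹², c¹³, c¹¹, c¹⁰, c¹⁴, c¹⁵, c¹⁶, c¹⁷, c¹⁸, c¹⁹} are distinct. Hence |G| = 31.

Answer: 31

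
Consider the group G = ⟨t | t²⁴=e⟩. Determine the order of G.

G is generated by a single element, so G is cyclic. The relator gives t²⁴ = e and no smaller power is forced to be e, so the 24 powers {e, t, t², t³, t⁴, t⁵, t⁶, t⁷, t⁸, t⁹, t²², t²³, t²¹, t²⁰, t¹², t¹³, t¹¹, t¹⁰, t¹⁴, t¹⁵, t¹⁶, t¹⁷, t¹⁸, t¹⁹} are distinct. Hence |G| = 24.

Answer: 24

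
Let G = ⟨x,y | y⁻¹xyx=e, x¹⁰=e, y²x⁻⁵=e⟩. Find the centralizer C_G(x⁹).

⟨x⁹⟩ ⊆ C_G(x⁹) since powers of x⁹ commute with x⁹; so |C_G(x⁹)| ≥ |⟨x⁹⟩| = 10.
By orbit–stabilizer, |C_G(x⁹)| = |G| / |conj. class of x⁹| = 20 / 2 = 10.
The 10 elements commuting with x⁹ are {e, x, x², x³, x⁴, x⁵, x⁶, x⁷, x⁸, x⁹}.

Answer: {e, x, x², x³, x⁴, x⁵, x⁶, x⁷, x⁸, x⁹}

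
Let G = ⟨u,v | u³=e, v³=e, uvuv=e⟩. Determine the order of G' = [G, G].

G' = [G, G] is generated by all commutators. The generator-pair commutators are: [u, v] = uv²u.
The subgroup they normally generate is {e, uv, u²v², uv²u}, of order 4.
Check: |G/G'| = 12/4 = 3 is the order of the abelianisation.

Answer: 4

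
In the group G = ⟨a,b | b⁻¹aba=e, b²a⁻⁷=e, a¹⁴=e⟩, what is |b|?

Compute successive powers until reaching e:
  b¹ = b, b² = a⁷, b³ = b⁻¹, b⁴ = e.
The smallest positive k with bᵏ = e is 4.

Answer: 4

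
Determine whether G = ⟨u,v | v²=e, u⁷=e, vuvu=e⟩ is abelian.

u·v = uv but v·u = u⁶v, so u·v ≠ v·u and G is not abelian.

Answer: No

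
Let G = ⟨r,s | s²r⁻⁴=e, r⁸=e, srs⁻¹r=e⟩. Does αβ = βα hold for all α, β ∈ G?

r·s = rs but s·r = r³s⁻¹, so r·s ≠ s·r and G is not abelian.

Answer: No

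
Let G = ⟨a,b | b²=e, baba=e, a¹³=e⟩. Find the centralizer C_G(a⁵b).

⟨a⁵b⟩ ⊆ C_G(a⁵b) since powers of a⁵b commute with a⁵b; so |C_G(a⁵b)| ≥ |⟨a⁵b⟩| = 2.
By orbit–stabilizer, |C_G(a⁵b)| = |G| / |conj. class of a⁵b| = 26 / 13 = 2.
The 2 elements commuting with a⁵b are {e, a⁵b}.

Answer: {e, a⁵b}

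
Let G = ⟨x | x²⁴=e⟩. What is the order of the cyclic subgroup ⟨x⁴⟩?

|⟨x⁴⟩| equals the order of x⁴. Compute successive powers until reaching e:
  (x⁴)¹ = x⁴, (x⁴)² = x⁸, (x⁴)³ = x¹², (x⁴)⁴ = x¹⁶, (x⁴)⁵ = x²⁰, (x⁴)⁶ = e.
The smallest positive k with (x⁴)ᵏ = e is 6, so |⟨x⁴⟩| = 6.

Answer: 6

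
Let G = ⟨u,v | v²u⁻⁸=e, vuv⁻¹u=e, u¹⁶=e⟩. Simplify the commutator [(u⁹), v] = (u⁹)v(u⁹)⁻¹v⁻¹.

[(u⁹), v] = (u⁹)·v·(u⁹)⁻¹·v⁻¹.
  (u⁹) · v = uv⁻¹
  (uv⁻¹) · (u⁷) = u²v
  (u²v) · (v⁻¹) = u²

Answer: u²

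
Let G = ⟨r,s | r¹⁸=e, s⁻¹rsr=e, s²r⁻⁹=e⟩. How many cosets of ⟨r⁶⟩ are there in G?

First find ord(r⁶) by computing successive powers:
  (r⁶)¹ = r⁶, (r⁶)² = r¹², (r⁶)³ = e.
So |⟨r⁶⟩| = ord(r⁶) = 3. With |G| = 36, by Lagrange [G : ⟨r⁶⟩] = 36/3 = 12.

Answer: 12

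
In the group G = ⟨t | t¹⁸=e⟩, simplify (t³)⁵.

Compute successive powers of (t³), reducing at each step:
  (t³)²: (t³) · t³ = t⁶
  (t³)³: (t⁶) · t³ = t⁹
  (t³)⁴: (t⁹) · t³ = t¹²
  (t³)⁵: (t¹²) · t³ = t¹⁵

Answer: t¹⁵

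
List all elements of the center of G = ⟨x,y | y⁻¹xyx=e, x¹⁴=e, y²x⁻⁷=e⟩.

An element z ∈ Z(G) iff z commutes with every generator.
For example x⁷ is central: (x⁷)·x = x⁸ = x·(x⁷); (x⁷)·y = y⁻¹ = y·(x⁷).
Whereas x ∉ Z(G) since x·y = xy ≠ x⁶y⁻¹ = y·x.
Checking each of the 28 elements this way gives Z(G) = {e, x⁷}, of order 2.

Answer: {e, x⁷}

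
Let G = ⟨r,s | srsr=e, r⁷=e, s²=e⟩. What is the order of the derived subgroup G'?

G' = [G, G] is generated by all commutators. The generator-pair commutators are: [r, s] = r².
The subgroup they normally generate is {e, r, r², r³, r⁴, r⁵, r⁶}, of order 7.
Check: |G/G'| = 14/7 = 2 is the order of the abelianisation.

Answer: 7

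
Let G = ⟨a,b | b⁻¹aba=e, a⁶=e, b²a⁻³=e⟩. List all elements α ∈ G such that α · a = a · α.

⟨a⟩ ⊆ C_G(a) since powers of a commute with a; so |C_G(a)| ≥ |⟨a⟩| = 6.
By orbit–stabilizer, |C_G(a)| = |G| / |conj. class of a| = 12 / 2 = 6.
The 6 elements commuting with a are {e, a, a², a³, a⁴, a⁵}.

Answer: {e, a, a², a³, a⁴, a⁵}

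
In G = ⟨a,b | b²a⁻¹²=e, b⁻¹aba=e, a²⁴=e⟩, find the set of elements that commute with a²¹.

⟨a²¹⟩ ⊆ C_G(a²¹) since powers of a²¹ commute with a²¹; so |C_G(a²¹)| ≥ |⟨a²¹⟩| = 8.
By orbit–stabilizer, |C_G(a²¹)| = |G| / |conj. class of a²¹| = 48 / 2 = 24.
The 24 elements commuting with a²¹ are {e, a, a², a³, a⁴, a⁵, a⁶, a⁷, a⁸, a⁹, a¹⁰, a¹¹, a¹², a¹³, a¹⁴, a¹⁵, a¹⁶, a¹⁷, a¹⁸, a¹⁹, a²⁰, a²¹, a²², a²³}.

Answer: {e, a, a², a³, a⁴, a⁵, a⁶, a⁷, a⁸, a⁹, a¹⁰, a¹¹, a¹², a¹³, a¹⁴, a¹⁵, a¹⁶, a¹⁷, a¹⁸, a¹⁹, a²⁰, a²¹, a²², a²³}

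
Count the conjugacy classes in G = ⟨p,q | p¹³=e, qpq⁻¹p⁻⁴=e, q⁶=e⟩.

The conjugacy classes (representative and size) are:
  [e] (size 1), [p⁴] (size 6), [p¹¹] (size 6), [p⁷q] (size 13), [p⁸q²] (size 13), [p¹²q³] (size 13), [p⁵q⁴] (size 13), [p¹¹q⁵] (size 13).
Class equation: 1 + 6 + 6 + 13 + 13 + 13 + 13 + 13 = 78 = |G|. So G has 8 conjugacy classes.

Answer: 8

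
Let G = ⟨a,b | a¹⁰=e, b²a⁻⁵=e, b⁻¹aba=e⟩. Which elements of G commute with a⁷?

⟨a⁷⟩ ⊆ C_G(a⁷) since powers of a⁷ commute with a⁷; so |C_G(a⁷)| ≥ |⟨a⁷⟩| = 10.
By orbit–stabilizer, |C_G(a⁷)| = |G| / |conj. class of a⁷| = 20 / 2 = 10.
The 10 elements commuting with a⁷ are {e, a, a², a³, a⁴, a⁵, a⁶, a⁷, a⁸, a⁹}.

Answer: {e, a, a², a³, a⁴, a⁵, a⁶, a⁷, a⁸, a⁹}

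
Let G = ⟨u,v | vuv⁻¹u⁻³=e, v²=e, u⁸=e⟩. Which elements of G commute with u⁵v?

⟨u⁵v⟩ ⊆ C_G(u⁵v) since powers of u⁵v commute with u⁵v; so |C_G(u⁵v)| ≥ |⟨u⁵v⟩| = 4.
By orbit–stabilizer, |C_G(u⁵v)| = |G| / |conj. class of u⁵v| = 16 / 4 = 4.
The 4 elements commuting with u⁵v are {e, u⁴, uv, u⁵v}.

Answer: {e, u⁴, uv, u⁵v}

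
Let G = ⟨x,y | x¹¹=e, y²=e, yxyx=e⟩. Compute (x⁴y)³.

Compute successive powers of (x⁴y), reducing at each step:
  (x⁴y)²: (x⁴y) · x⁴ = y;   y · y = e
  (x⁴y)³: e · x⁴ = x⁴;   (x⁴) · y = x⁴y

Answer: x⁴y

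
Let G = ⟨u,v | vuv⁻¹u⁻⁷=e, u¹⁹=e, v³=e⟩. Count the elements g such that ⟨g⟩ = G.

⟨g⟩ = G would require ord(g) = |G| = 57, but the maximum element order in G is 19 < 57. So G is not cyclic and no single element generates it: the count is 0.

Answer: 0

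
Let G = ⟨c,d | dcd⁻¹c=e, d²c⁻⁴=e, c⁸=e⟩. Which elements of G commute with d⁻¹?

⟨d⁻¹⟩ ⊆ C_G(d⁻¹) since powers of d⁻¹ commute with d⁻¹; so |C_G(d⁻¹)| ≥ |⟨d⁻¹⟩| = 4.
By orbit–stabilizer, |C_G(d⁻¹)| = |G| / |conj. class of d⁻¹| = 16 / 4 = 4.
The 4 elements commuting with d⁻¹ are {e, c⁴, d, d⁻¹}.

Answer: {e, c⁴, d, d⁻¹}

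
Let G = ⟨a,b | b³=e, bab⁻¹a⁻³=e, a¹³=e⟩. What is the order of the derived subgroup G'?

G' = [G, G] is generated by all commutators. The generator-pair commutators are: [a, b] = a¹¹.
The subgroup they normally generate is {e, a, a², a³, a⁴, a⁵, a⁶, a⁷, a⁸, a⁹, a¹⁰, a¹¹, a¹²}, of order 13.
Check: |G/G'| = 39/13 = 3 is the order of the abelianisation.

Answer: 13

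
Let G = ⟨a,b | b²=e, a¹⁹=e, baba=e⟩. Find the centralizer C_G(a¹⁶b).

⟨a¹⁶b⟩ ⊆ C_G(a¹⁶b) since powers of a¹⁶b commute with a¹⁶b; so |C_G(a¹⁶b)| ≥ |⟨a¹⁶b⟩| = 2.
By orbit–stabilizer, |C_G(a¹⁶b)| = |G| / |conj. class of a¹⁶b| = 38 / 19 = 2.
The 2 elements commuting with a¹⁶b are {e, a¹⁶b}.

Answer: {e, a¹⁶b}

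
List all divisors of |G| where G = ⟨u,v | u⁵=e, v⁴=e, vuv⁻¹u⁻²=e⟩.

|G| = 20 = 2² · 5. By Lagrange's theorem the order of any subgroup divides 20; the divisors of 20 are 1, 2, 4, 5, 10, 20.

Answer: 1, 2, 4, 5, 10, 20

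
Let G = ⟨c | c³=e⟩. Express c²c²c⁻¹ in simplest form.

Multiply left to right, reducing at each step:
  (c²) · c² = c
  c · c⁻¹ = e

Answer: e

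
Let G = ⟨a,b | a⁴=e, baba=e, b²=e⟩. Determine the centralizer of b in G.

⟨b⟩ ⊆ C_G(b) since powers of b commute with b; so |C_G(b)| ≥ |⟨b⟩| = 2.
By orbit–stabilizer, |C_G(b)| = |G| / |conj. class of b| = 8 / 2 = 4.
The 4 elements commuting with b are {e, a², b, a²b}.

Answer: {e, a², b, a²b}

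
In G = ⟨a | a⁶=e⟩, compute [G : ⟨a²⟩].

First find ord(a²) by computing successive powers:
  (a²)¹ = a², (a²)² = a⁴, (a²)³ = e.
So |⟨a²⟩| = ord(a²) = 3. With |G| = 6, by Lagrange [G : ⟨a²⟩] = 6/3 = 2.

Answer: 2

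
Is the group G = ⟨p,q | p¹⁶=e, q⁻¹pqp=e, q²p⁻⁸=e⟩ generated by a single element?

Every cyclic group is abelian. But p·q = pq while q·p = p⁷q⁻¹, so p·q ≠ q·p and G is not abelian. Hence G is not cyclic.

Answer: No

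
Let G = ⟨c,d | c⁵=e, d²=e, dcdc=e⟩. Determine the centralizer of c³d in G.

⟨c³d⟩ ⊆ C_G(c³d) since powers of c³d commute with c³d; so |C_G(c³d)| ≥ |⟨c³d⟩| = 2.
By orbit–stabilizer, |C_G(c³d)| = |G| / |conj. class of c³d| = 10 / 5 = 2.
The 2 elements commuting with c³d are {e, c³d}.

Answer: {e, c³d}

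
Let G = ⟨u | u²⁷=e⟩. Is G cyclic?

|G| = 27. The element u has order 27 (its powers give 27 distinct elements), so ⟨u⟩ = G and G is cyclic.

Answer: Yes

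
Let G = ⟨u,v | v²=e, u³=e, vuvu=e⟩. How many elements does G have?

Enumerate words in the generators, reducing via the relations: the distinct elements are
  {e, u, v, uv, u², u²v}.
No further products give new elements, so |G| = 6.

Answer: 6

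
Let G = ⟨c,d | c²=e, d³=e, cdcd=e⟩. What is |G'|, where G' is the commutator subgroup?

G' = [G, G] is generated by all commutators. The generator-pair commutators are: [c, d] = d.
The subgroup they normally generate is {e, d, d²}, of order 3.
Check: |G/G'| = 6/3 = 2 is the order of the abelianisation.

Answer: 3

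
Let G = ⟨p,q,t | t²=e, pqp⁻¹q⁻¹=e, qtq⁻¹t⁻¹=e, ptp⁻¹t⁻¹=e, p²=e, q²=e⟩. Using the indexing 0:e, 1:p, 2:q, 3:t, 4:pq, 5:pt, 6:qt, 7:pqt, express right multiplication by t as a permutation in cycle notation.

(0 3)(1 5)(2 6)(4 7)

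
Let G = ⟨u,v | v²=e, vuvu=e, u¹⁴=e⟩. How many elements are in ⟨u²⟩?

|⟨u²⟩| equals the order of u². Compute successive powers until reaching e:
  (u²)¹ = u², (u²)² = u⁴, (u²)³ = u⁶, (u²)⁴ = u⁸, (u²)⁵ = u¹⁰, (u²)⁶ = u¹², (u²)⁷ = e.
The smallest positive k with (u²)ᵏ = e is 7, so |⟨u²⟩| = 7.

Answer: 7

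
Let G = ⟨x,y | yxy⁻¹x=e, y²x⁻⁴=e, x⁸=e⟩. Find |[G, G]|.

G' = [G, G] is generated by all commutators. The generator-pair commutators are: [x, y] = x².
The subgroup they normally generate is {e, x², x⁴, x⁶}, of order 4.
Check: |G/G'| = 16/4 = 4 is the order of the abelianisation.

Answer: 4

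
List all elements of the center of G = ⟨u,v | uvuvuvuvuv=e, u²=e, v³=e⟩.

An element z ∈ Z(G) iff z commutes with every generator.
For example e is central: e·u = u = u·e; e·v = v = v·e.
Whereas u ∉ Z(G) since u·v = uv ≠ vu = v·u.
Checking each of the 60 elements this way gives Z(G) = {e}, of order 1.

Answer: {e}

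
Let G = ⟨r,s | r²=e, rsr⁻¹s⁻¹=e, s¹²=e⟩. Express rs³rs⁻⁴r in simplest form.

Multiply left to right, reducing at each step:
  r · s³ = rs³
  (rs³) · r = s³
  (s³) · s⁻⁴ = s¹¹
  (s¹¹) · r = rs¹¹

Answer: rs¹¹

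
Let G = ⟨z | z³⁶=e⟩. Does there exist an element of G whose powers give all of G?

|G| = 36. The element z has order 36 (its powers give 36 distinct elements), so ⟨z⟩ = G and G is cyclic.

Answer: Yes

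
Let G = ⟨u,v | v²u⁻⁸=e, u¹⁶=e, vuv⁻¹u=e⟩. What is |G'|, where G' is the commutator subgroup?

G' = [G, G] is generated by all commutators. The generator-pair commutators are: [u, v] = u².
The subgroup they normally generate is {e, u², u⁴, u⁶, u⁸, u¹⁰, u¹², u¹⁴}, of order 8.
Check: |G/G'| = 32/8 = 4 is the order of the abelianisation.

Answer: 8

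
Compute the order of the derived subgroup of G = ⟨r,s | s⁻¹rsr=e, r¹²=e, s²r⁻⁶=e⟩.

G' = [G, G] is generated by all commutators. The generator-pair commutators are: [r, s] = r².
The subgroup they normally generate is {e, r², r⁴, r⁶, r⁸, r¹⁰}, of order 6.
Check: |G/G'| = 24/6 = 4 is the order of the abelianisation.

Answer: 6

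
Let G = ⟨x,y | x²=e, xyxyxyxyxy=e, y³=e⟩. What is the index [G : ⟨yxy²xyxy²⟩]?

First find ord(yxy²xyxy²) by computing successive powers:
  (yxy²xyxy²)¹ = yxy²xyxy², (yxy²xyxy²)² = e.
So |⟨yxy²xyxy²⟩| = ord(yxy²xyxy²) = 2. With |G| = 60, by Lagrange [G : ⟨yxy²xyxy²⟩] = 60/2 = 30.

Answer: 30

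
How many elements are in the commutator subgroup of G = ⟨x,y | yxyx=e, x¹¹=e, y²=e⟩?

G' = [G, G] is generated by all commutators. The generator-pair commutators are: [x, y] = x².
The subgroup they normally generate is {e, x, x², x³, x⁴, x⁵, x⁶, x⁷, x⁸, x⁹, x¹⁰}, of order 11.
Check: |G/G'| = 22/11 = 2 is the order of the abelianisation.

Answer: 11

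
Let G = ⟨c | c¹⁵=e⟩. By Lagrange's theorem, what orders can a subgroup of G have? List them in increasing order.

|G| = 15 = 3 · 5. By Lagrange's theorem the order of any subgroup divides 15; the divisors of 15 are 1, 3, 5, 15.

Answer: 1, 3, 5, 15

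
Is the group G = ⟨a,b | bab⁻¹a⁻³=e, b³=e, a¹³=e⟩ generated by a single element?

Every cyclic group is abelian. But a·b = ab while b·a = a³b, so a·b ≠ b·a and G is not abelian. Hence G is not cyclic.

Answer: No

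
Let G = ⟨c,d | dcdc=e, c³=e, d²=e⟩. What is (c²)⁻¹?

The order of (c²) is 3 (smallest k with (c²)ᵏ = e), so (c²)⁻¹ = (c²)² = c.
Check: (c²) · c → (c²) · c = e, giving e as required.

Answer: c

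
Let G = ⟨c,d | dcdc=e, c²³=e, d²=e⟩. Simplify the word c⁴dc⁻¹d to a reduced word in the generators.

Multiply left to right, reducing at each step:
  (c⁴) · d = c⁴d
  (c⁴d) · c⁻¹ = c⁵d
  (c⁵d) · d = c⁵

Answer: c⁵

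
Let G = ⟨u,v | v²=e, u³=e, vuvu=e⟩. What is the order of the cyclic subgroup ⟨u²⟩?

|⟨u²⟩| equals the order of u². Compute successive powers until reaching e:
  (u²)¹ = u², (u²)² = u, (u²)³ = e.
The smallest positive k with (u²)ᵏ = e is 3, so |⟨u²⟩| = 3.

Answer: 3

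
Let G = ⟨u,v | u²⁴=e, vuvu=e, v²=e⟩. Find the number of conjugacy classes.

The conjugacy classes (representative and size) are:
  [e] (size 1), [u²³] (size 2), [u²] (size 2), [u³] (size 2), [u²⁰] (size 2), [u¹⁹] (size 2), [u⁶] (size 2), [u⁷] (size 2), [u⁸] (size 2), [u⁹] (size 2), [u¹⁴] (size 2), [u¹¹] (size 2), [u¹²] (size 1), [u⁴v] (size 12), [u⁵v] (size 12).
Class equation: 1 + 2 + 2 + 2 + 2 + 2 + 2 + 2 + 2 + 2 + 2 + 2 + 1 + 12 + 12 = 48 = |G|. So G has 15 conjugacy classes.

Answer: 15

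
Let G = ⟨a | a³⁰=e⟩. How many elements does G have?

G is generated by a single element, so G is cyclic. The relator gives a³⁰ = e and no smaller power is forced to be e, so the 30 powers {a, e, a², a³, a⁴, a⁵, a⁶, a⁷, a⁸, a⁹, a²², a²³, a²¹, a²⁰, a²⁴, a²⁵, a²⁶, a²⁷, a²⁸, a²⁹, a¹², a¹³, a¹¹, a¹⁰, a¹⁴, a¹⁵, a¹⁶, a¹⁷, a¹⁸, a¹⁹} are distinct. Hence |G| = 30.

Answer: 30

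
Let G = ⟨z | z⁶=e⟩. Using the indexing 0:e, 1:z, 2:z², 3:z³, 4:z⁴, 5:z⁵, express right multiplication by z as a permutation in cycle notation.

(0 1 2 3 4 5)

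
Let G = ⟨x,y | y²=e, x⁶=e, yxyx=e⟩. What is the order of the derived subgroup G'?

G' = [G, G] is generated by all commutators. The generator-pair commutators are: [x, y] = x².
The subgroup they normally generate is {e, x², x⁴}, of order 3.
Check: |G/G'| = 12/3 = 4 is the order of the abelianisation.

Answer: 3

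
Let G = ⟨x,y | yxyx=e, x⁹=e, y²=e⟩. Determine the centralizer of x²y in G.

⟨x²y⟩ ⊆ C_G(x²y) since powers of x²y commute with x²y; so |C_G(x²y)| ≥ |⟨x²y⟩| = 2.
By orbit–stabilizer, |C_G(x²y)| = |G| / |conj. class of x²y| = 18 / 9 = 2.
The 2 elements commuting with x²y are {e, x²y}.

Answer: {e, x²y}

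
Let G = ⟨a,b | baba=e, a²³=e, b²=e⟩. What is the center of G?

An element z ∈ Z(G) iff z commutes with every generator.
For example e is central: e·a = a = a·e; e·b = b = b·e.
Whereas a ∉ Z(G) since a·b = ab ≠ a²²b = b·a.
Checking each of the 46 elements this way gives Z(G) = {e}, of order 1.

Answer: {e}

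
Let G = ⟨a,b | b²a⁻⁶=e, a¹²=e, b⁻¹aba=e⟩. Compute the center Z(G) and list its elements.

An element z ∈ Z(G) iff z commutes with every generator.
For example a⁶ is central: (a⁶)·a = a⁷ = a·(a⁶); (a⁶)·b = b⁻¹ = b·(a⁶).
Whereas a ∉ Z(G) since a·b = ab ≠ a⁵b⁻¹ = b·a.
Checking each of the 24 elements this way gives Z(G) = {e, a⁶}, of order 2.

Answer: {e, a⁶}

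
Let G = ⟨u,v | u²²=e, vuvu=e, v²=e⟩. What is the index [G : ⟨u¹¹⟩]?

First find ord(u¹¹) by computing successive powers:
  (u¹¹)¹ = u¹¹, (u¹¹)² = e.
So |⟨u¹¹⟩| = ord(u¹¹) = 2. With |G| = 44, by Lagrange [G : ⟨u¹¹⟩] = 44/2 = 22.

Answer: 22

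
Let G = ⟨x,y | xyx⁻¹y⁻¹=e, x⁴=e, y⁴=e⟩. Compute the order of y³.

Compute successive powers until reaching e:
  (y³)¹ = y³, (y³)² = y², (y³)³ = y, (y³)⁴ = e.
The smallest positive k with (y³)ᵏ = e is 4.

Answer: 4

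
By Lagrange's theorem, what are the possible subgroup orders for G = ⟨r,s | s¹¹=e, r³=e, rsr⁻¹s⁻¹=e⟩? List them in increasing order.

|G| = 33 = 3 · 11. By Lagrange's theorem the order of any subgroup divides 33; the divisors of 33 are 1, 3, 11, 33.

Answer: 1, 3, 11, 33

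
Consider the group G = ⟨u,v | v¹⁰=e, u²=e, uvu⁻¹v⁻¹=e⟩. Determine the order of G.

Enumerate words in the generators, reducing via the relations: the distinct elements are
  {e, u, v, uv, v², v³, v⁴, v⁵, v⁶, v⁷, v⁸, v⁹, uv², uv³, uv⁴, uv⁵, uv⁶, uv⁷, uv⁸, uv⁹}.
No further products give new elements, so |G| = 20.

Answer: 20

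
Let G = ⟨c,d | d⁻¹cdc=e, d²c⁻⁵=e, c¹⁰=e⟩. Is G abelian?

c·d = cd but d·c = c⁴d⁻¹, so c·d ≠ d·c and G is not abelian.

Answer: No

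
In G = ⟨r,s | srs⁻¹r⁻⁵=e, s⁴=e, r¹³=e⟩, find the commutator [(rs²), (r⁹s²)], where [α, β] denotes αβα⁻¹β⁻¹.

[(rs²), (r⁹s²)] = (rs²)·(r⁹s²)·(rs²)⁻¹·(r⁹s²)⁻¹.
  (rs²) · (r⁹s²) = r⁵
  (r⁵) · (rs²) = r⁶s²
  (r⁶s²) · (r⁹s²) = r¹⁰

Answer: r¹⁰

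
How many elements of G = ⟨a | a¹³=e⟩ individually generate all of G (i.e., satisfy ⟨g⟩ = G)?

G is cyclic of order 13. An element generates G iff its order is 13, and a cyclic group of order 13 has exactly φ(13) = 12 such elements.

Answer: 12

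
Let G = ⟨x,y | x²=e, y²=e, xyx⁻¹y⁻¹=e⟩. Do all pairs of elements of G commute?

Each pair of generators commutes: x·y = xy = y·x. Since the generators pairwise commute, every element of G commutes with every other, so G is abelian.

Answer: Yes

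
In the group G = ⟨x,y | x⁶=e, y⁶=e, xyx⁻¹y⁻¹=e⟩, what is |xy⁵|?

Compute successive powers until reaching e:
  (xy⁵)¹ = xy⁵, (xy⁵)² = x²y⁴, (xy⁵)³ = x³y³, (xy⁵)⁴ = x⁴y², (xy⁵)⁵ = x⁵y, (xy⁵)⁶ = e.
The smallest positive k with (xy⁵)ᵏ = e is 6.

Answer: 6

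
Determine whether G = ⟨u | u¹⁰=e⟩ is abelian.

G has a single generator, so G is cyclic and hence abelian.

Answer: Yes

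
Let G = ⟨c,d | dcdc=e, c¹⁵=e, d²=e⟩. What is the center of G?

An element z ∈ Z(G) iff z commutes with every generator.
For example e is central: e·c = c = c·e; e·d = d = d·e.
Whereas c ∉ Z(G) since c·d = cd ≠ c¹⁴d = d·c.
Checking each of the 30 elements this way gives Z(G) = {e}, of order 1.

Answer: {e}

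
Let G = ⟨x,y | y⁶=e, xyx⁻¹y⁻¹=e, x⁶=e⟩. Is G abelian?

Each pair of generators commutes: x·y = xy = y·x. Since the generators pairwise commute, every element of G commutes with every other, so G is abelian.

Answer: Yes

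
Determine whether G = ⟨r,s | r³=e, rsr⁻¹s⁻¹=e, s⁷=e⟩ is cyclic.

|G| = 21. The element rs has order 21 (its powers give 21 distinct elements), so ⟨rs⟩ = G and G is cyclic.

Answer: Yes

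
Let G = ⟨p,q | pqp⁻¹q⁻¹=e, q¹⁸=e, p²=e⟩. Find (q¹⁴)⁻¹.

The order of (q¹⁴) is 9 (smallest k with (q¹⁴)ᵏ = e), so (q¹⁴)⁻¹ = (q¹⁴)⁸ = q⁴.
Check: (q¹⁴) · (q⁴) → (q¹⁴) · q⁴ = e, giving e as required.

Answer: q⁴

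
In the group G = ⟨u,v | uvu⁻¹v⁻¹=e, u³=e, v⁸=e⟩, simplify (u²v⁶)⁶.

Compute successive powers of (u²v⁶), reducing at each step:
  (u²v⁶)²: (u²v⁶) · u² = uv⁶;   (uv⁶) · v⁶ = uv⁴
  (u²v⁶)³: (uv⁴) · u² = v⁴;   (v⁴) · v⁶ = v²
  (u²v⁶)⁴: (v²) · u² = u²v²;   (u²v²) · v⁶ = u²
  (u²v⁶)⁵: (u²) · u² = u;   u · v⁶ = uv⁶
  (u²v⁶)⁶: (uv⁶) · u² = v⁶;   (v⁶) · v⁶ = v⁴

Answer: v⁴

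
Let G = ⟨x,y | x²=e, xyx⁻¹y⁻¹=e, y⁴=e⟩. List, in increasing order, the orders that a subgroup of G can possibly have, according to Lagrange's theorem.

|G| = 8 = 2³. By Lagrange's theorem the order of any subgroup divides 8; the divisors of 8 are 1, 2, 4, 8.

Answer: 1, 2, 4, 8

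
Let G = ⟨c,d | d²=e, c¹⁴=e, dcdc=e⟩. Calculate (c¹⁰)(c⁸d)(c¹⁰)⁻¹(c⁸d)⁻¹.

[(c¹⁰), (c⁸d)] = (c¹⁰)·(c⁸d)·(c¹⁰)⁻¹·(c⁸d)⁻¹.
  (c¹⁰) · (c⁸d) = c⁴d
  (c⁴d) · (c⁴) = d
  d · (c⁸d) = c⁶

Answer: c⁶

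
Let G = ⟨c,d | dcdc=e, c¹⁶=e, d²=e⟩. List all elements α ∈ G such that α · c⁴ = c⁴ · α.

⟨c⁴⟩ ⊆ C_G(c⁴) since powers of c⁴ commute with c⁴; so |C_G(c⁴)| ≥ |⟨c⁴⟩| = 4.
By orbit–stabilizer, |C_G(c⁴)| = |G| / |conj. class of c⁴| = 32 / 2 = 16.
The 16 elements commuting with c⁴ are {e, c, c², c³, c⁴, c⁵, c⁶, c⁷, c⁸, c⁹, c¹⁰, c¹¹, c¹², c¹³, c¹⁴, c¹⁵}.

Answer: {e, c, c², c³, c⁴, c⁵, c⁶, c⁷, c⁸, c⁹, c¹⁰, c¹¹, c¹², c¹³, c¹⁴, c¹⁵}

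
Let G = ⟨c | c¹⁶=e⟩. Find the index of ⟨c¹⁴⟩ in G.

First find ord(c¹⁴) by computing successive powers:
  (c¹⁴)¹ = c¹⁴, (c¹⁴)² = c¹², (c¹⁴)³ = c¹⁰, (c¹⁴)⁴ = c⁸, (c¹⁴)⁵ = c⁶, (c¹⁴)⁶ = c⁴, (c¹⁴)⁷ = c², (c¹⁴)⁸ = e.
So |⟨c¹⁴⟩| = ord(c¹⁴) = 8. With |G| = 16, by Lagrange [G : ⟨c¹⁴⟩] = 16/8 = 2.

Answer: 2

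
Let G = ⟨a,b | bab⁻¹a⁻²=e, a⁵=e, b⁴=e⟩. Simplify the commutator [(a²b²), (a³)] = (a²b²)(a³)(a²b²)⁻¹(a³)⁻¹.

[(a²b²), (a³)] = (a²b²)·(a³)·(a²b²)⁻¹·(a³)⁻¹.
  (a²b²) · (a³) = a⁴b²
  (a⁴b²) · (a²b²) = a²
  (a²) · (a²) = a⁴

Answer: a⁴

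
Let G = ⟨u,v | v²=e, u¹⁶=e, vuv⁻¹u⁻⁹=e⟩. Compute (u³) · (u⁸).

Compute (u³) · (u⁸) by multiplying left to right and reducing via the relations at each step:
  (u³) · u⁸ = u¹¹

Answer: u¹¹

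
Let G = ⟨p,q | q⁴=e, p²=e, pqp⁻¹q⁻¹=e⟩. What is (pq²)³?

Compute successive powers of (pq²), reducing at each step:
  (pq²)²: (pq²) · p = q²;   (q²) · q² = e
  (pq²)³: e · p = p;   p · q² = pq²

Answer: pq²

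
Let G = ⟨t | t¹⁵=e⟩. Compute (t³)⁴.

Compute successive powers of (t³), reducing at each step:
  (t³)²: (t³) · t³ = t⁶
  (t³)³: (t⁶) · t³ = t⁹
  (t³)⁴: (t⁹) · t³ = t¹²

Answer: t¹²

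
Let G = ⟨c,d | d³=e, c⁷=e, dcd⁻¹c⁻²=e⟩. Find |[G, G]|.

G' = [G, G] is generated by all commutators. The generator-pair commutators are: [c, d] = c⁶.
The subgroup they normally generate is {e, c, c², c³, c⁴, c⁵, c⁶}, of order 7.
Check: |G/G'| = 21/7 = 3 is the order of the abelianisation.

Answer: 7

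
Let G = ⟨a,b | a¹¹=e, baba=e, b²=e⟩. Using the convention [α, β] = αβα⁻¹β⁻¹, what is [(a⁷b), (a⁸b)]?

[(a⁷b), (a⁸b)] = (a⁷b)·(a⁸b)·(a⁷b)⁻¹·(a⁸b)⁻¹.
  (a⁷b) · (a⁸b) = a¹⁰
  (a¹⁰) · (a⁷b) = a⁶b
  (a⁶b) · (a⁸b) = a⁹

Answer: a⁹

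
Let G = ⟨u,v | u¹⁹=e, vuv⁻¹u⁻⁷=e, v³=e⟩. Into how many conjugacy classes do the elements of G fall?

The conjugacy classes (representative and size) are:
  [e] (size 1), [u¹¹] (size 3), [u¹⁴] (size 3), [u⁶] (size 3), [u¹⁷] (size 3), [u¹²] (size 3), [u¹⁰] (size 3), [u²v] (size 19), [u¹⁸v²] (size 19).
Class equation: 1 + 3 + 3 + 3 + 3 + 3 + 3 + 19 + 19 = 57 = |G|. So G has 9 conjugacy classes.

Answer: 9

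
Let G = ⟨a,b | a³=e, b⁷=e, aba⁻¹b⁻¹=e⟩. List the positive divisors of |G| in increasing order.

|G| = 21 = 3 · 7. By Lagrange's theorem the order of any subgroup divides 21; the divisors of 21 are 1, 3, 7, 21.

Answer: 1, 3, 7, 21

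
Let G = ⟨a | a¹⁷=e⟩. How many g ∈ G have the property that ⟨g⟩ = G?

G is cyclic of order 17. An element generates G iff its order is 17, and a cyclic group of order 17 has exactly φ(17) = 16 such elements.

Answer: 16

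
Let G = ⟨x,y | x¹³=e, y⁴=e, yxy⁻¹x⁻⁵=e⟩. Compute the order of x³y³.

Compute successive powers until reaching e:
  (x³y³)¹ = x³y³, (x³y³)² = xy², (x³y³)³ = x¹¹y, (x³y³)⁴ = e.
The smallest positive k with (x³y³)ᵏ = e is 4.

Answer: 4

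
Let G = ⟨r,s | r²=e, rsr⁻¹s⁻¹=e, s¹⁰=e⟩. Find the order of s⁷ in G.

Compute successive powers until reaching e:
  (s⁷)¹ = s⁷, (s⁷)² = s⁴, (s⁷)³ = s, (s⁷)⁴ = s⁸, (s⁷)⁵ = s⁵, (s⁷)⁶ = s², (s⁷)⁷ = s⁹, (s⁷)⁸ = s⁶, (s⁷)⁹ = s³, (s⁷)¹⁰ = e.
The smallest positive k with (s⁷)ᵏ = e is 10.

Answer: 10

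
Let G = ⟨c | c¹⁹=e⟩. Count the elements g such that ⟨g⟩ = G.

G is cyclic of order 19. An element generates G iff its order is 19, and a cyclic group of order 19 has exactly φ(19) = 18 such elements.

Answer: 18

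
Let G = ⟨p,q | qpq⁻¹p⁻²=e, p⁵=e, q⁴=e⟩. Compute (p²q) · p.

Compute (p²q) · p by multiplying left to right and reducing via the relations at each step:
  (p²q) · p = p⁴q

Answer: p⁴q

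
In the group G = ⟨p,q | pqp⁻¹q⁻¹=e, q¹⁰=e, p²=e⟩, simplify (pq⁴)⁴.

Compute successive powers of (pq⁴), reducing at each step:
  (pq⁴)²: (pq⁴) · p = q⁴;   (q⁴) · q⁴ = q⁸
  (pq⁴)³: (q⁸) · p = pq⁸;   (pq⁸) · q⁴ = pq²
  (pq⁴)⁴: (pq²) · p = q²;   (q²) · q⁴ = q⁶

Answer: q⁶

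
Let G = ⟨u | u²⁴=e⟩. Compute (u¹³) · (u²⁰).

Compute (u¹³) · (u²⁰) by multiplying left to right and reducing via the relations at each step:
  (u¹³) · u²⁰ = u⁹

Answer: u⁹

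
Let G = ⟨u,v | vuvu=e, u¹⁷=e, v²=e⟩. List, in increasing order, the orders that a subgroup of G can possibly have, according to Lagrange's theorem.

|G| = 34 = 2 · 17. By Lagrange's theorem the order of any subgroup divides 34; the divisors of 34 are 1, 2, 17, 34.

Answer: 1, 2, 17, 34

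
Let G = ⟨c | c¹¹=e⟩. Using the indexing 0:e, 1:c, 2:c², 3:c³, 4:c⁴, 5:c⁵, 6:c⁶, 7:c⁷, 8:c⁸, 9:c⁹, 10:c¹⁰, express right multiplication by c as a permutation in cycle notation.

(0 1 2 3 4 5 6 7 8 9 10)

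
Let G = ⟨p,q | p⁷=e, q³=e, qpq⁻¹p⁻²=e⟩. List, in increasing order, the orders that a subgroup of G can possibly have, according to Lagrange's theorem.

|G| = 21 = 3 · 7. By Lagrange's theorem the order of any subgroup divides 21; the divisors of 21 are 1, 3, 7, 21.

Answer: 1, 3, 7, 21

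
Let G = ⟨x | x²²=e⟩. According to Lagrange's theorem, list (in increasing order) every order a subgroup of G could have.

|G| = 22 = 2 · 11. By Lagrange's theorem the order of any subgroup divides 22; the divisors of 22 are 1, 2, 11, 22.

Answer: 1, 2, 11, 22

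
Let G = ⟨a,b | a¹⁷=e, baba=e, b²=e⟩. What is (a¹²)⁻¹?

The order of (a¹²) is 17 (smallest k with (a¹²)ᵏ = e), so (a¹²)⁻¹ = (a¹²)¹⁶ = a⁵.
Check: (a¹²) · (a⁵) → (a¹²) · a⁵ = e, giving e as required.

Answer: a⁵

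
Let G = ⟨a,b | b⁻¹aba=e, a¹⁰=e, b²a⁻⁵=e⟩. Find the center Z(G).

An element z ∈ Z(G) iff z commutes with every generator.
For example a⁵ is central: (a⁵)·a = a⁶ = a·(a⁵); (a⁵)·b = b⁻¹ = b·(a⁵).
Whereas a ∉ Z(G) since a·b = ab ≠ a⁴b⁻¹ = b·a.
Checking each of the 20 elements this way gives Z(G) = {e, a⁵}, of order 2.

Answer: {e, a⁵}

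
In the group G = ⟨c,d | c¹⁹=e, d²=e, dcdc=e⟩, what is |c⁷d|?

Compute successive powers until reaching e:
  (c⁷d)¹ = c⁷d, (c⁷d)² = e.
The smallest positive k with (c⁷d)ᵏ = e is 2.

Answer: 2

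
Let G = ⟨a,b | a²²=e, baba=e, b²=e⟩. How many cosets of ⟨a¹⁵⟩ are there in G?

First find ord(a¹⁵) by computing successive powers:
  (a¹⁵)¹ = a¹⁵, (a¹⁵)² = a⁸, (a¹⁵)³ = a, (a¹⁵)⁴ = a¹⁶, (a¹⁵)⁵ = a⁹, (a¹⁵)⁶ = a², (a¹⁵)⁷ = a¹⁷, (a¹⁵)⁸ = a¹⁰, (a¹⁵)⁹ = a³, (a¹⁵)¹⁰ = a¹⁸, (a¹⁵)¹¹ = a¹¹, (a¹⁵)¹² = a⁴, (a¹⁵)¹³ = a¹⁹, (a¹⁵)¹⁴ = a¹², (a¹⁵)¹⁵ = a⁵, (a¹⁵)¹⁶ = a²⁰, (a¹⁵)¹⁷ = a¹³, (a¹⁵)¹⁸ = a⁶, (a¹⁵)¹⁹ = a²¹, (a¹⁵)²⁰ = a¹⁴, (a¹⁵)²¹ = a⁷, (a¹⁵)²² = e.
So |⟨a¹⁵⟩| = ord(a¹⁵) = 22. With |G| = 44, by Lagrange [G : ⟨a¹⁵⟩] = 44/22 = 2.

Answer: 2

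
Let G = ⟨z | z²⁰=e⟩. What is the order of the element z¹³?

Compute successive powers until reaching e:
  (z¹³)¹ = z¹³, (z¹³)² = z⁶, (z¹³)³ = z¹⁹, (z¹³)⁴ = z¹², (z¹³)⁵ = z⁵, (z¹³)⁶ = z¹⁸, (z¹³)⁷ = z¹¹, (z¹³)⁸ = z⁴, (z¹³)⁹ = z¹⁷, (z¹³)¹⁰ = z¹⁰, (z¹³)¹¹ = z³, (z¹³)¹² = z¹⁶, (z¹³)¹³ = z⁹, (z¹³)¹⁴ = z², (z¹³)¹⁵ = z¹⁵, (z¹³)¹⁶ = z⁸, (z¹³)¹⁷ = z, (z¹³)¹⁸ = z¹⁴, (z¹³)¹⁹ = z⁷, (z¹³)²⁰ = e.
The smallest positive k with (z¹³)ᵏ = e is 20.

Answer: 20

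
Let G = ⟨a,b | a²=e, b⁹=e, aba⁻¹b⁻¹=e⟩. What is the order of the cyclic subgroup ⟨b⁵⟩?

|⟨b⁵⟩| equals the order of b⁵. Compute successive powers until reaching e:
  (b⁵)¹ = b⁵, (b⁵)² = b, (b⁵)³ = b⁶, (b⁵)⁴ = b², (b⁵)⁵ = b⁷, (b⁵)⁶ = b³, (b⁵)⁷ = b⁸, (b⁵)⁸ = b⁴, (b⁵)⁹ = e.
The smallest positive k with (b⁵)ᵏ = e is 9, so |⟨b⁵⟩| = 9.

Answer: 9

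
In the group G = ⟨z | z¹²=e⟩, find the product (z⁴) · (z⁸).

Compute (z⁴) · (z⁸) by multiplying left to right and reducing via the relations at each step:
  (z⁴) · z⁸ = e

Answer: e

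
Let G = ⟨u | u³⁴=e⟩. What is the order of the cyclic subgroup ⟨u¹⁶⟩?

|⟨u¹⁶⟩| equals the order of u¹⁶. Compute successive powers until reaching e:
  (u¹⁶)¹ = u¹⁶, (u¹⁶)² = u³², (u¹⁶)³ = u¹⁴, (u¹⁶)⁴ = u³⁰, (u¹⁶)⁵ = u¹², (u¹⁶)⁶ = u²⁸, (u¹⁶)⁷ = u¹⁰, (u¹⁶)⁸ = u²⁶, (u¹⁶)⁹ = u⁸, (u¹⁶)¹⁰ = u²⁴, (u¹⁶)¹¹ = u⁶, (u¹⁶)¹² = u²², (u¹⁶)¹³ = u⁴, (u¹⁶)¹⁴ = u²⁰, (u¹⁶)¹⁵ = u², (u¹⁶)¹⁶ = u¹⁸, (u¹⁶)¹⁷ = e.
The smallest positive k with (u¹⁶)ᵏ = e is 17, so |⟨u¹⁶⟩| = 17.

Answer: 17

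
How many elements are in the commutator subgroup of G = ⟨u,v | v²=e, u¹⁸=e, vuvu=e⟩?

G' = [G, G] is generated by all commutators. The generator-pair commutators are: [u, v] = u².
The subgroup they normally generate is {e, u², u⁴, u⁶, u⁸, u¹⁰, u¹², u¹⁴, u¹⁶}, of order 9.
Check: |G/G'| = 36/9 = 4 is the order of the abelianisation.

Answer: 9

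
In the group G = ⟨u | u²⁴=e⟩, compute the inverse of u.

The order of u is 24 (smallest k with uᵏ = e), so u⁻¹ = u²³ = u²³.
Check: u · (u²³) → u · u²³ = e, giving e as required.

Answer: u²³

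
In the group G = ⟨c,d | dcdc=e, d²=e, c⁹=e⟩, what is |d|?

Compute successive powers until reaching e:
  d¹ = d, d² = e.
The smallest positive k with dᵏ = e is 2.

Answer: 2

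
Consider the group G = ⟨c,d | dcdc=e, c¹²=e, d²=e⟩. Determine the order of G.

Enumerate words in the generators, reducing via the relations: the distinct elements are
  {c, d, e, cd, c², c³, c⁴, c⁵, c⁶, c⁷, c⁸, c⁹, c²d, c³d, c¹¹, c¹⁰, c⁴d, c⁵d, c⁶d, c⁷d, c⁸d, c⁹d, c¹¹d, c¹⁰d}.
No further products give new elements, so |G| = 24.

Answer: 24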